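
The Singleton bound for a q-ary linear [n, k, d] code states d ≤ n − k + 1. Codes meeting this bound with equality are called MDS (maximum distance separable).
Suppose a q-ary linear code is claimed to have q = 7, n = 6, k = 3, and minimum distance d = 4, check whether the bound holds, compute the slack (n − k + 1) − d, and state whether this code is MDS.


Singleton RHS = n − k + 1 = 4, slack = 0, bound satisfied, MDS.

Singleton bound: d ≤ n − k + 1.
Here n = 6, k = 3, so n − k + 1 = 4.
Given d = 4, check d ≤ 4: YES.
Slack = (n − k + 1) − d = 0.
The code is MDS (slack = 0).
Description: the claimed parameters are [6, 3, 4]_7; such a code would be MDS (meets Singleton bound).


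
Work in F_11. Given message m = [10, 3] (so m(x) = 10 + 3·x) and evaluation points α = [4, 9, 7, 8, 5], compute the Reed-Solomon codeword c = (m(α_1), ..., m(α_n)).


c = [0, 4, 9, 1, 3]

Message polynomial: m(x) = 10 + 3·x (mod 11).
For each evaluation point α_i, compute m(α_i) mod 11:
  α_1 = 4: Horner steps 3 → 0, so m(4) = 0.
  α_2 = 9: Horner steps 3 → 4, so m(9) = 4.
  α_3 = 7: Horner steps 3 → 9, so m(7) = 9.
  α_4 = 8: Horner steps 3 → 1, so m(8) = 1.
  α_5 = 5: Horner steps 3 → 3, so m(5) = 3.
Codeword c = [0, 4, 9, 1, 3] ∈ F_11^5.


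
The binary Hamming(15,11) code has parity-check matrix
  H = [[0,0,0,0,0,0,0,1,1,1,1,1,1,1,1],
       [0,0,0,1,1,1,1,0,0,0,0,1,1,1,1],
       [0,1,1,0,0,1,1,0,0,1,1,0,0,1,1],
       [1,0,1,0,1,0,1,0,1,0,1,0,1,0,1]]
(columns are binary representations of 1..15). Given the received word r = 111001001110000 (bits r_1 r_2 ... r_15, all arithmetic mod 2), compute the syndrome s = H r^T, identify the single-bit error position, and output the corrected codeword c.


s = (1, 1, 1, 0)^T, error position = 14, corrected codeword c = 111001001110010

Compute s = H r^T mod 2 one row at a time:
  s_1 = 0 + 1 + 1 + 1 + 0 + 0 + 0 + 0 = 3 ≡ 1 (mod 2).
  s_2 = 0 + 0 + 1 + 0 + 0 + 0 + 0 + 0 = 1 ≡ 1 (mod 2).
  s_3 = 1 + 1 + 1 + 0 + 1 + 1 + 0 + 0 = 5 ≡ 1 (mod 2).
  s_4 = 1 + 1 + 0 + 0 + 1 + 1 + 0 + 0 = 4 ≡ 0 (mod 2).
s = (1, 1, 1, 0)^T — this equals column 14 of H (binary 1110), so error is at position 14.
Correct: flip bit 14 of r = 111001001110000 to get c = 111001001110010.


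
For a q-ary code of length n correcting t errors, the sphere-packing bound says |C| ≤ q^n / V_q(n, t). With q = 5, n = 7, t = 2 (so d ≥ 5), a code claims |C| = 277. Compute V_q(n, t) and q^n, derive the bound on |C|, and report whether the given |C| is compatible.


V_q(n, t) = 365, q^n = 78125, Hamming bound = 214, |C| = 277 > bound (violated).

Step 1: Compute V_q(n, t) = Σ_{j=0}^2 C(n, j) (q−1)^j.
  j = 0: C(7,0)·(4)^0 = 1·1 = 1.
  j = 1: C(7,1)·(4)^1 = 7·4 = 28.
  j = 2: C(7,2)·(4)^2 = 21·16 = 336.
  V_q(n, t) = 1 + 28 + 336 = 365.
Step 2: q^n = 5^7 = 78125.
Step 3: Hamming bound ⌊q^n / V_q(n,t)⌋ = ⌊78125/365⌋ = 214.
Step 4: Compare |C| = 277 to 214: violated.
The claimed |C| lies above the Hamming bound, so no 5-ary code of length 7 with d ≥ 5 can have 277 codewords.


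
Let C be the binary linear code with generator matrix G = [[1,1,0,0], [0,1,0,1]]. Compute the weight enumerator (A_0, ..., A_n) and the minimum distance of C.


Weight distribution: A_0 = 1, A_2 = 3. Minimum distance d = 2.

Enumerate all 2^2 = 4 messages m ∈ F_2^2.
For each, compute codeword c = mG in F_2^4, then tally its weight.
  m = 00 → c = 0000, weight = 0.
  m = 10 → c = 1100, weight = 2.
  m = 01 → c = 0101, weight = 2.
  m = 11 → c = 1001, weight = 2.
Tally weights:
  weight 0: 1 codewords.
  weight 2: 3 codewords.
Minimum distance d = smallest w > 0 with A_w > 0 = 2.
Sanity: Σ A_w = 4 = 2^2 = 4 ✓.


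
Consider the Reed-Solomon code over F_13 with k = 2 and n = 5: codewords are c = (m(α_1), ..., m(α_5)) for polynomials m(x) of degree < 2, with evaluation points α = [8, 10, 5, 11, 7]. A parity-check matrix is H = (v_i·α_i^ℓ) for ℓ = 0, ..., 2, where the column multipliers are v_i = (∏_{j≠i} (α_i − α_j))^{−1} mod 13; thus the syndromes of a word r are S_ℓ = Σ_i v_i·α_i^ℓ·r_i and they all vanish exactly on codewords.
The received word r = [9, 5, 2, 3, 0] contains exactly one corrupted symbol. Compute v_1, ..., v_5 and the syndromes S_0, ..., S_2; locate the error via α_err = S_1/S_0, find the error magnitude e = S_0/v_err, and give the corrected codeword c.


S = (1, 7, 10), error at position 5, error magnitude e = 2, c = [9, 5, 2, 3, 11].

Step 1: column multipliers v_i = (∏_{j≠i}(α_i − α_j))^{−1} mod 13.
  i = 1 (α = 8): (8−10)(8−5)(8−11)(8−7) = (−2)·3·(−3)·1 = 18 ≡ 5, so v_1 = 5^{−1} = 8 (mod 13).
  i = 2 (α = 10): (10−8)(10−5)(10−11)(10−7) = 2·5·(−1)·3 = −30 ≡ 9, so v_2 = 9^{−1} = 3 (mod 13).
  i = 3 (α = 5): (5−8)(5−10)(5−11)(5−7) = (−3)·(−5)·(−6)·(−2) = 180 ≡ 11, so v_3 = 11^{−1} = 6 (mod 13).
  i = 4 (α = 11): (11−8)(11−10)(11−5)(11−7) = 3·1·6·4 = 72 ≡ 7, so v_4 = 7^{−1} = 2 (mod 13).
  i = 5 (α = 7): (7−8)(7−10)(7−5)(7−11) = (−1)·(−3)·2·(−4) = −24 ≡ 2, so v_5 = 2^{−1} = 7 (mod 13).
  v = [8, 3, 6, 2, 7].
Step 2: syndromes of r = [9, 5, 2, 3, 0] (all sums mod 13).
  S_0 = Σ v_i r_i = 8·9 + 3·5 + 6·2 + 2·3 + 7·0 = 105 ≡ 1.
  S_1 = Σ v_i α_i r_i = 8·8·9 + 3·10·5 + 6·5·2 + 2·11·3 + 7·7·0 = 852 ≡ 7.
  α_i^2 mod 13 = [12, 9, 12, 4, 10].
  S_2 = Σ v_i α_i^2 r_i = 8·12·9 + 3·9·5 + 6·12·2 + 2·4·3 + 7·10·0 = 1167 ≡ 10.
  S = (1, 7, 10) ≠ 0, so r is not a codeword (an error is present).
Step 3: locate the error. For a single error e at position i, S_ℓ = v_i·e·α_i^ℓ, so α_err = S_1/S_0.
  S_0^{−1} = 1^{−1} = 1 (mod 13), so α_err = 7·1 = 7 ≡ 7 = α_5. Error position i = 5.
  Consistency check: S_2/S_1 = 10·2 = 20 ≡ 7 = α_err ✓ (single-error assumption holds).
Step 4: error magnitude e = S_0/v_5 = S_0·∏_{j≠5}(α_5 − α_j) = 1·2 = 2 ≡ 2 (mod 13).
Step 5: correct position 5: c_5 = r_5 − e = 0 − 2 ≡ 11 (mod 13). Hence c = [9, 5, 2, 3, 11].
  Check: interpolating c through the α_i gives m(x) = 12 + 11·x (degree < 2) with m(α_i) = c_i for every i, so c is indeed a codeword.


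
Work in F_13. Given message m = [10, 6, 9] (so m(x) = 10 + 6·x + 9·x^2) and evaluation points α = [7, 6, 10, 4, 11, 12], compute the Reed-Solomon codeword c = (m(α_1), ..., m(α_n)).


c = [12, 6, 8, 9, 8, 0]

Message polynomial: m(x) = 10 + 6·x + 9·x^2 (mod 13).
For each evaluation point α_i, compute m(α_i) mod 13:
  α_1 = 7: Horner steps 9 → 4 → 12, so m(7) = 12.
  α_2 = 6: Horner steps 9 → 8 → 6, so m(6) = 6.
  α_3 = 10: Horner steps 9 → 5 → 8, so m(10) = 8.
  α_4 = 4: Horner steps 9 → 3 → 9, so m(4) = 9.
  α_5 = 11: Horner steps 9 → 1 → 8, so m(11) = 8.
  α_6 = 12: Horner steps 9 → 10 → 0, so m(12) = 0.
Codeword c = [12, 6, 8, 9, 8, 0] ∈ F_13^6.


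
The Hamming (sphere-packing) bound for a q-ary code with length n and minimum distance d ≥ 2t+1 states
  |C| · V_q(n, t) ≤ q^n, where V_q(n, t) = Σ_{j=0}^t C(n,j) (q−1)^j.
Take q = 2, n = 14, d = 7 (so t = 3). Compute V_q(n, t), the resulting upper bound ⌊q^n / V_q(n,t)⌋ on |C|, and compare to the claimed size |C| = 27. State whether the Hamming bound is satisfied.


V_q(n, t) = 470, q^n = 16384, Hamming bound = 34, |C| = 27 ≤ bound (satisfied).

Step 1: Compute V_q(n, t) = Σ_{j=0}^3 C(n, j) (q−1)^j.
  j = 0: C(14,0)·(1)^0 = 1·1 = 1.
  j = 1: C(14,1)·(1)^1 = 14·1 = 14.
  j = 2: C(14,2)·(1)^2 = 91·1 = 91.
  j = 3: C(14,3)·(1)^3 = 364·1 = 364.
  V_q(n, t) = 1 + 14 + 91 + 364 = 470.
Step 2: q^n = 2^14 = 16384.
Step 3: Hamming bound ⌊q^n / V_q(n,t)⌋ = ⌊16384/470⌋ = 34.
Step 4: Compare |C| = 27 to 34: satisfied.
The claimed |C| lies below the Hamming bound.


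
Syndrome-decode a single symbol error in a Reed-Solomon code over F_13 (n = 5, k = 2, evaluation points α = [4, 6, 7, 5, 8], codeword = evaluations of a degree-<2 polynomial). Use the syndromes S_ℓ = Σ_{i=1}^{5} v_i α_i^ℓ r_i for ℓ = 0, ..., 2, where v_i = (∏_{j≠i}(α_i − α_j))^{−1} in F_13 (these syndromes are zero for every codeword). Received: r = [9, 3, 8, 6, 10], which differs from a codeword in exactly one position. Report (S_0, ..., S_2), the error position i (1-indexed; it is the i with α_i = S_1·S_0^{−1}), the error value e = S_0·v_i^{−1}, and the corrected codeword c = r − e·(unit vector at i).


S = (3, 8, 4), error at position 3, error magnitude e = 8, c = [9, 3, 0, 6, 10].

Step 1: column multipliers v_i = (∏_{j≠i}(α_i − α_j))^{−1} mod 13.
  i = 1 (α = 4): (4−6)(4−7)(4−5)(4−8) = (−2)·(−3)·(−1)·(−4) = 24 ≡ 11, so v_1 = 11^{−1} = 6 (mod 13).
  i = 2 (α = 6): (6−4)(6−7)(6−5)(6−8) = 2·(−1)·1·(−2) = 4 ≡ 4, so v_2 = 4^{−1} = 10 (mod 13).
  i = 3 (α = 7): (7−4)(7−6)(7−5)(7−8) = 3·1·2·(−1) = −6 ≡ 7, so v_3 = 7^{−1} = 2 (mod 13).
  i = 4 (α = 5): (5−4)(5−6)(5−7)(5−8) = 1·(−1)·(−2)·(−3) = −6 ≡ 7, so v_4 = 7^{−1} = 2 (mod 13).
  i = 5 (α = 8): (8−4)(8−6)(8−7)(8−5) = 4·2·1·3 = 24 ≡ 11, so v_5 = 11^{−1} = 6 (mod 13).
  v = [6, 10, 2, 2, 6].
Step 2: syndromes of r = [9, 3, 8, 6, 10] (all sums mod 13).
  S_0 = Σ v_i r_i = 6·9 + 10·3 + 2·8 + 2·6 + 6·10 = 172 ≡ 3.
  S_1 = Σ v_i α_i r_i = 6·4·9 + 10·6·3 + 2·7·8 + 2·5·6 + 6·8·10 = 1048 ≡ 8.
  α_i^2 mod 13 = [3, 10, 10, 12, 12].
  S_2 = Σ v_i α_i^2 r_i = 6·3·9 + 10·10·3 + 2·10·8 + 2·12·6 + 6·12·10 = 1486 ≡ 4.
  S = (3, 8, 4) ≠ 0, so r is not a codeword (an error is present).
Step 3: locate the error. For a single error e at position i, S_ℓ = v_i·e·α_i^ℓ, so α_err = S_1/S_0.
  S_0^{−1} = 3^{−1} = 9 (mod 13), so α_err = 8·9 = 72 ≡ 7 = α_3. Error position i = 3.
  Consistency check: S_2/S_1 = 4·5 = 20 ≡ 7 = α_err ✓ (single-error assumption holds).
Step 4: error magnitude e = S_0/v_3 = S_0·∏_{j≠3}(α_3 − α_j) = 3·7 = 21 ≡ 8 (mod 13).
Step 5: correct position 3: c_3 = r_3 − e = 8 − 8 ≡ 0 (mod 13). Hence c = [9, 3, 0, 6, 10].
  Check: interpolating c through the α_i gives m(x) = 8 + 10·x (degree < 2) with m(α_i) = c_i for every i, so c is indeed a codeword.


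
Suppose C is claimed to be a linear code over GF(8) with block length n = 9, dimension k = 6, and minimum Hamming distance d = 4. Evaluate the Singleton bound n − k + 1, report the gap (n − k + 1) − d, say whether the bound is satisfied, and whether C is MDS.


Singleton RHS = n − k + 1 = 4, slack = 0, bound satisfied, MDS.

Singleton bound: d ≤ n − k + 1.
Here n = 9, k = 6, so n − k + 1 = 4.
Given d = 4, check d ≤ 4: YES.
Slack = (n − k + 1) − d = 0.
The code is MDS (slack = 0).
Description: the claimed parameters are [9, 6, 4]_8; such a code would be MDS (meets Singleton bound).


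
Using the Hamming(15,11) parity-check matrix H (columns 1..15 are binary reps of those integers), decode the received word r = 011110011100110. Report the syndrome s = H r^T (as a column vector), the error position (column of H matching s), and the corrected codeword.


s = (1, 0, 0, 0)^T, error position = 8, corrected codeword c = 011110001100110

Compute s = H r^T mod 2 one row at a time:
  s_1 = 1 + 1 + 1 + 0 + 0 + 1 + 1 + 0 = 5 ≡ 1 (mod 2).
  s_2 = 1 + 1 + 0 + 0 + 0 + 1 + 1 + 0 = 4 ≡ 0 (mod 2).
  s_3 = 1 + 1 + 0 + 0 + 1 + 0 + 1 + 0 = 4 ≡ 0 (mod 2).
  s_4 = 0 + 1 + 1 + 0 + 1 + 0 + 1 + 0 = 4 ≡ 0 (mod 2).
s = (1, 0, 0, 0)^T — this equals column 8 of H (binary 1000), so error is at position 8.
Correct: flip bit 8 of r = 011110011100110 to get c = 011110001100110.


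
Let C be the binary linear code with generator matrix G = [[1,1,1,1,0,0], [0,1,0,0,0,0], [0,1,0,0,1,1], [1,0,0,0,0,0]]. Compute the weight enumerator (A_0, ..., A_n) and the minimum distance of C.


Weight distribution: A_0 = 1, A_1 = 2, A_2 = 3, A_3 = 4, A_4 = 3, A_5 = 2, A_6 = 1. Minimum distance d = 1.

Enumerate all 2^4 = 16 messages m ∈ F_2^4.
For each, compute codeword c = mG in F_2^6, then tally its weight.
  m = 0000 → c = 000000, weight = 0.
  m = 1000 → c = 111100, weight = 4.
  m = 0100 → c = 010000, weight = 1.
  m = 1100 → c = 101100, weight = 3.
  m = 0010 → c = 010011, weight = 3.
  m = 1010 → c = 101111, weight = 5.
  m = 0110 → c = 000011, weight = 2.
  m = 1110 → c = 111111, weight = 6.
  m = 0001 → c = 100000, weight = 1.
  m = 1001 → c = 011100, weight = 3.
  m = 0101 → c = 110000, weight = 2.
  m = 1101 → c = 001100, weight = 2.
  m = 0011 → c = 110011, weight = 4.
  m = 1011 → c = 001111, weight = 4.
  m = 0111 → c = 100011, weight = 3.
  m = 1111 → c = 011111, weight = 5.
Tally weights:
  weight 0: 1 codewords.
  weight 1: 2 codewords.
  weight 2: 3 codewords.
  weight 3: 4 codewords.
  weight 4: 3 codewords.
  weight 5: 2 codewords.
  weight 6: 1 codewords.
Minimum distance d = smallest w > 0 with A_w > 0 = 1.
Sanity: Σ A_w = 16 = 2^4 = 16 ✓.


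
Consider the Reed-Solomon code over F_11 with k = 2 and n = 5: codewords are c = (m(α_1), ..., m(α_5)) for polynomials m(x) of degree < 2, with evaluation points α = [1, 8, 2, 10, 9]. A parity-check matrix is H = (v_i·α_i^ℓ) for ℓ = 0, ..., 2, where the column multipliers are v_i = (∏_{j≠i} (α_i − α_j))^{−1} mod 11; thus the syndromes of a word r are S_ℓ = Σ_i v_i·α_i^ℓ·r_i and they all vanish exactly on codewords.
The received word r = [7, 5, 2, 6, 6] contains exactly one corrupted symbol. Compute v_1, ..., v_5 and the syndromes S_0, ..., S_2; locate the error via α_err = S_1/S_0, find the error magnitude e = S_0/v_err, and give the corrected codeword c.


S = (5, 1, 9), error at position 5, error magnitude e = 6, c = [7, 5, 2, 6, 0].

Step 1: column multipliers v_i = (∏_{j≠i}(α_i − α_j))^{−1} mod 11.
  i = 1 (α = 1): (1−8)(1−2)(1−10)(1−9) = (−7)·(−1)·(−9)·(−8) = 504 ≡ 9, so v_1 = 9^{−1} = 5 (mod 11).
  i = 2 (α = 8): (8−1)(8−2)(8−10)(8−9) = 7·6·(−2)·(−1) = 84 ≡ 7, so v_2 = 7^{−1} = 8 (mod 11).
  i = 3 (α = 2): (2−1)(2−8)(2−10)(2−9) = 1·(−6)·(−8)·(−7) = −336 ≡ 5, so v_3 = 5^{−1} = 9 (mod 11).
  i = 4 (α = 10): (10−1)(10−8)(10−2)(10−9) = 9·2·8·1 = 144 ≡ 1, so v_4 = 1^{−1} = 1 (mod 11).
  i = 5 (α = 9): (9−1)(9−8)(9−2)(9−10) = 8·1·7·(−1) = −56 ≡ 10, so v_5 = 10^{−1} = 10 (mod 11).
  v = [5, 8, 9, 1, 10].
Step 2: syndromes of r = [7, 5, 2, 6, 6] (all sums mod 11).
  S_0 = Σ v_i r_i = 5·7 + 8·5 + 9·2 + 1·6 + 10·6 = 159 ≡ 5.
  S_1 = Σ v_i α_i r_i = 5·1·7 + 8·8·5 + 9·2·2 + 1·10·6 + 10·9·6 = 991 ≡ 1.
  α_i^2 mod 11 = [1, 9, 4, 1, 4].
  S_2 = Σ v_i α_i^2 r_i = 5·1·7 + 8·9·5 + 9·4·2 + 1·1·6 + 10·4·6 = 713 ≡ 9.
  S = (5, 1, 9) ≠ 0, so r is not a codeword (an error is present).
Step 3: locate the error. For a single error e at position i, S_ℓ = v_i·e·α_i^ℓ, so α_err = S_1/S_0.
  S_0^{−1} = 5^{−1} = 9 (mod 11), so α_err = 1·9 = 9 ≡ 9 = α_5. Error position i = 5.
  Consistency check: S_2/S_1 = 9·1 = 9 ≡ 9 = α_err ✓ (single-error assumption holds).
Step 4: error magnitude e = S_0/v_5 = S_0·∏_{j≠5}(α_5 − α_j) = 5·10 = 50 ≡ 6 (mod 11).
Step 5: correct position 5: c_5 = r_5 − e = 6 − 6 ≡ 0 (mod 11). Hence c = [7, 5, 2, 6, 0].
  Check: interpolating c through the α_i gives m(x) = 1 + 6·x (degree < 2) with m(α_i) = c_i for every i, so c is indeed a codeword.


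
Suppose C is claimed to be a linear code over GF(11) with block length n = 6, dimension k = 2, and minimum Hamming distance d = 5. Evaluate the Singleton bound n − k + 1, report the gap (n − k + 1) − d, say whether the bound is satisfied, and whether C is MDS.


Singleton RHS = n − k + 1 = 5, slack = 0, bound satisfied, MDS.

Singleton bound: d ≤ n − k + 1.
Here n = 6, k = 2, so n − k + 1 = 5.
Given d = 5, check d ≤ 5: YES.
Slack = (n − k + 1) − d = 0.
The code is MDS (slack = 0).
Description: the claimed parameters are [6, 2, 5]_11; such a code would be MDS (meets Singleton bound).


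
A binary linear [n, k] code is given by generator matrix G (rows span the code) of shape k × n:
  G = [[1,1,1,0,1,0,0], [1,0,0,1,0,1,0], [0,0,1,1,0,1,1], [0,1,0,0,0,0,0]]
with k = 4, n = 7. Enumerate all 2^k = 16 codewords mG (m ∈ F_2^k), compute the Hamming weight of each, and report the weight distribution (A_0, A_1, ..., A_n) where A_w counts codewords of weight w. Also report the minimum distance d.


Weight distribution: A_0 = 1, A_1 = 1, A_2 = 1, A_3 = 4, A_4 = 5, A_5 = 3, A_6 = 1. Minimum distance d = 1.

Enumerate all 2^4 = 16 messages m ∈ F_2^4.
For each, compute codeword c = mG in F_2^7, then tally its weight.
  m = 0000 → c = 0000000, weight = 0.
  m = 1000 → c = 1110100, weight = 4.
  m = 0100 → c = 1001010, weight = 3.
  m = 1100 → c = 0111110, weight = 5.
  m = 0010 → c = 0011011, weight = 4.
  m = 1010 → c = 1101111, weight = 6.
  m = 0110 → c = 1010001, weight = 3.
  m = 1110 → c = 0100101, weight = 3.
  m = 0001 → c = 0100000, weight = 1.
  m = 1001 → c = 1010100, weight = 3.
  m = 0101 → c = 1101010, weight = 4.
  m = 1101 → c = 0011110, weight = 4.
  m = 0011 → c = 0111011, weight = 5.
  m = 1011 → c = 1001111, weight = 5.
  m = 0111 → c = 1110001, weight = 4.
  m = 1111 → c = 0000101, weight = 2.
Tally weights:
  weight 0: 1 codewords.
  weight 1: 1 codewords.
  weight 2: 1 codewords.
  weight 3: 4 codewords.
  weight 4: 5 codewords.
  weight 5: 3 codewords.
  weight 6: 1 codewords.
Minimum distance d = smallest w > 0 with A_w > 0 = 1.
Sanity: Σ A_w = 16 = 2^4 = 16 ✓.


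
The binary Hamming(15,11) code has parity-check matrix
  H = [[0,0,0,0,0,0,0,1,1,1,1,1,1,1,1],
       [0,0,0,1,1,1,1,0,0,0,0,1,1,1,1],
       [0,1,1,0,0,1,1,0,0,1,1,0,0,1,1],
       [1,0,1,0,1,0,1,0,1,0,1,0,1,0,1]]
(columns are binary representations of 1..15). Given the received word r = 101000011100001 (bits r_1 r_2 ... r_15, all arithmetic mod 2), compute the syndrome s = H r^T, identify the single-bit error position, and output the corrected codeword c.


s = (0, 1, 1, 0)^T, error position = 6, corrected codeword c = 101001011100001

Compute s = H r^T mod 2 one row at a time:
  s_1 = 1 + 1 + 1 + 0 + 0 + 0 + 0 + 1 = 4 ≡ 0 (mod 2).
  s_2 = 0 + 0 + 0 + 0 + 0 + 0 + 0 + 1 = 1 ≡ 1 (mod 2).
  s_3 = 0 + 1 + 0 + 0 + 1 + 0 + 0 + 1 = 3 ≡ 1 (mod 2).
  s_4 = 1 + 1 + 0 + 0 + 1 + 0 + 0 + 1 = 4 ≡ 0 (mod 2).
s = (0, 1, 1, 0)^T — this equals column 6 of H (binary 0110), so error is at position 6.
Correct: flip bit 6 of r = 101000011100001 to get c = 101001011100001.


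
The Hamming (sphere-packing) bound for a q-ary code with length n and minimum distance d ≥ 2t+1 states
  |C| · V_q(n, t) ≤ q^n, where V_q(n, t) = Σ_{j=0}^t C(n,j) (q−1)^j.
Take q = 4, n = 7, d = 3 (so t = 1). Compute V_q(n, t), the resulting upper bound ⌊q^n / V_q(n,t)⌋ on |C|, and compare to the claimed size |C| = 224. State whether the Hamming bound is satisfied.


V_q(n, t) = 22, q^n = 16384, Hamming bound = 744, |C| = 224 ≤ bound (satisfied).

Step 1: Compute V_q(n, t) = Σ_{j=0}^1 C(n, j) (q−1)^j.
  j = 0: C(7,0)·(3)^0 = 1·1 = 1.
  j = 1: C(7,1)·(3)^1 = 7·3 = 21.
  V_q(n, t) = 1 + 21 = 22.
Step 2: q^n = 4^7 = 16384.
Step 3: Hamming bound ⌊q^n / V_q(n,t)⌋ = ⌊16384/22⌋ = 744.
Step 4: Compare |C| = 224 to 744: satisfied.
The claimed |C| lies below the Hamming bound.


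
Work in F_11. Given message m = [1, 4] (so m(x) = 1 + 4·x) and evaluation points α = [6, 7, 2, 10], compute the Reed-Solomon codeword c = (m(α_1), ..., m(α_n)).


c = [3, 7, 9, 8]

Message polynomial: m(x) = 1 + 4·x (mod 11).
For each evaluation point α_i, compute m(α_i) mod 11:
  α_1 = 6: Horner steps 4 → 3, so m(6) = 3.
  α_2 = 7: Horner steps 4 → 7, so m(7) = 7.
  α_3 = 2: Horner steps 4 → 9, so m(2) = 9.
  α_4 = 10: Horner steps 4 → 8, so m(10) = 8.
Codeword c = [3, 7, 9, 8] ∈ F_11^4.


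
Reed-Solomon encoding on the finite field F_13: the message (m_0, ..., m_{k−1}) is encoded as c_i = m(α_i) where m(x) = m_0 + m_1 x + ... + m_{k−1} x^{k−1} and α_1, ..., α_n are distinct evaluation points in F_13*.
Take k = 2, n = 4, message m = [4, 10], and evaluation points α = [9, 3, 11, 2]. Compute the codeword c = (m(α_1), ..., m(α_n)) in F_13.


c = [3, 8, 10, 11]

Message polynomial: m(x) = 4 + 10·x (mod 13).
For each evaluation point α_i, compute m(α_i) mod 13:
  α_1 = 9: Horner steps 10 → 3, so m(9) = 3.
  α_2 = 3: Horner steps 10 → 8, so m(3) = 8.
  α_3 = 11: Horner steps 10 → 10, so m(11) = 10.
  α_4 = 2: Horner steps 10 → 11, so m(2) = 11.
Codeword c = [3, 8, 10, 11] ∈ F_13^4.


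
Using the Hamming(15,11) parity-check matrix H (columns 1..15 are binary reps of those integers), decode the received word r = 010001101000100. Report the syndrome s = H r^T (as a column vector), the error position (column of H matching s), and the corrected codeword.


s = (0, 1, 1, 1)^T, error position = 7, corrected codeword c = 010001001000100

Compute s = H r^T mod 2 one row at a time:
  s_1 = 0 + 1 + 0 + 0 + 0 + 1 + 0 + 0 = 2 ≡ 0 (mod 2).
  s_2 = 0 + 0 + 1 + 1 + 0 + 1 + 0 + 0 = 3 ≡ 1 (mod 2).
  s_3 = 1 + 0 + 1 + 1 + 0 + 0 + 0 + 0 = 3 ≡ 1 (mod 2).
  s_4 = 0 + 0 + 0 + 1 + 1 + 0 + 1 + 0 = 3 ≡ 1 (mod 2).
s = (0, 1, 1, 1)^T — this equals column 7 of H (binary 0111), so error is at position 7.
Correct: flip bit 7 of r = 010001101000100 to get c = 010001001000100.


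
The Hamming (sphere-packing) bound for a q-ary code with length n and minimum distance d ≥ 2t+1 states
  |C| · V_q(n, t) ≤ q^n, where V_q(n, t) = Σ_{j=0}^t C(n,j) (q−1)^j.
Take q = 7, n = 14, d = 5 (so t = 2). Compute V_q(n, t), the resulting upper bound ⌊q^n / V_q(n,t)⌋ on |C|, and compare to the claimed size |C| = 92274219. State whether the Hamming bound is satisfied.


V_q(n, t) = 3361, q^n = 678223072849, Hamming bound = 201792047, |C| = 92274219 ≤ bound (satisfied).

Step 1: Compute V_q(n, t) = Σ_{j=0}^2 C(n, j) (q−1)^j.
  j = 0: C(14,0)·(6)^0 = 1·1 = 1.
  j = 1: C(14,1)·(6)^1 = 14·6 = 84.
  j = 2: C(14,2)·(6)^2 = 91·36 = 3276.
  V_q(n, t) = 1 + 84 + 3276 = 3361.
Step 2: q^n = 7^14 = 678223072849.
Step 3: Hamming bound ⌊q^n / V_q(n,t)⌋ = ⌊678223072849/3361⌋ = 201792047.
Step 4: Compare |C| = 92274219 to 201792047: satisfied.
The claimed |C| lies below the Hamming bound.


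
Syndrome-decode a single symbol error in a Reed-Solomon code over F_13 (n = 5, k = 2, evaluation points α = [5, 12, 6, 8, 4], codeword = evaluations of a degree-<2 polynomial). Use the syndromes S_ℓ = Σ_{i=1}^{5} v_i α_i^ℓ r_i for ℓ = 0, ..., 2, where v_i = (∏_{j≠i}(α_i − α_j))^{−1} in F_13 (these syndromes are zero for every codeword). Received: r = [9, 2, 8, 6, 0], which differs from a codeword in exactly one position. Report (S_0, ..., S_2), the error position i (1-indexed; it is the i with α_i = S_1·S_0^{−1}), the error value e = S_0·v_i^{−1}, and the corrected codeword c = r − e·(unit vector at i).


S = (10, 1, 4), error at position 5, error magnitude e = 3, c = [9, 2, 8, 6, 10].

Step 1: column multipliers v_i = (∏_{j≠i}(α_i − α_j))^{−1} mod 13.
  i = 1 (α = 5): (5−12)(5−6)(5−8)(5−4) = (−7)·(−1)·(−3)·1 = −21 ≡ 5, so v_1 = 5^{−1} = 8 (mod 13).
  i = 2 (α = 12): (12−5)(12−6)(12−8)(12−4) = 7·6·4·8 = 1344 ≡ 5, so v_2 = 5^{−1} = 8 (mod 13).
  i = 3 (α = 6): (6−5)(6−12)(6−8)(6−4) = 1·(−6)·(−2)·2 = 24 ≡ 11, so v_3 = 11^{−1} = 6 (mod 13).
  i = 4 (α = 8): (8−5)(8−12)(8−6)(8−4) = 3·(−4)·2·4 = −96 ≡ 8, so v_4 = 8^{−1} = 5 (mod 13).
  i = 5 (α = 4): (4−5)(4−12)(4−6)(4−8) = (−1)·(−8)·(−2)·(−4) = 64 ≡ 12, so v_5 = 12^{−1} = 12 (mod 13).
  v = [8, 8, 6, 5, 12].
Step 2: syndromes of r = [9, 2, 8, 6, 0] (all sums mod 13).
  S_0 = Σ v_i r_i = 8·9 + 8·2 + 6·8 + 5·6 + 12·0 = 166 ≡ 10.
  S_1 = Σ v_i α_i r_i = 8·5·9 + 8·12·2 + 6·6·8 + 5·8·6 + 12·4·0 = 1080 ≡ 1.
  α_i^2 mod 13 = [12, 1, 10, 12, 3].
  S_2 = Σ v_i α_i^2 r_i = 8·12·9 + 8·1·2 + 6·10·8 + 5·12·6 + 12·3·0 = 1720 ≡ 4.
  S = (10, 1, 4) ≠ 0, so r is not a codeword (an error is present).
Step 3: locate the error. For a single error e at position i, S_ℓ = v_i·e·α_i^ℓ, so α_err = S_1/S_0.
  S_0^{−1} = 10^{−1} = 4 (mod 13), so α_err = 1·4 = 4 ≡ 4 = α_5. Error position i = 5.
  Consistency check: S_2/S_1 = 4·1 = 4 ≡ 4 = α_err ✓ (single-error assumption holds).
Step 4: error magnitude e = S_0/v_5 = S_0·∏_{j≠5}(α_5 − α_j) = 10·12 = 120 ≡ 3 (mod 13).
Step 5: correct position 5: c_5 = r_5 − e = 0 − 3 ≡ 10 (mod 13). Hence c = [9, 2, 8, 6, 10].
  Check: interpolating c through the α_i gives m(x) = 1 + 12·x (degree < 2) with m(α_i) = c_i for every i, so c is indeed a codeword.


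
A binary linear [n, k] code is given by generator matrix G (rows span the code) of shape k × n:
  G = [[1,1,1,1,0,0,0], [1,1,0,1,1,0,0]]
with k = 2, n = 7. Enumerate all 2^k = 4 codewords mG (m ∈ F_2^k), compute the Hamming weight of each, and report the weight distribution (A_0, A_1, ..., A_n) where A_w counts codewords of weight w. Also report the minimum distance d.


Weight distribution: A_0 = 1, A_2 = 1, A_4 = 2. Minimum distance d = 2.

Enumerate all 2^2 = 4 messages m ∈ F_2^2.
For each, compute codeword c = mG in F_2^7, then tally its weight.
  m = 00 → c = 0000000, weight = 0.
  m = 10 → c = 1111000, weight = 4.
  m = 01 → c = 1101100, weight = 4.
  m = 11 → c = 0010100, weight = 2.
Tally weights:
  weight 0: 1 codewords.
  weight 2: 1 codewords.
  weight 4: 2 codewords.
Minimum distance d = smallest w > 0 with A_w > 0 = 2.
Sanity: Σ A_w = 4 = 2^2 = 4 ✓.


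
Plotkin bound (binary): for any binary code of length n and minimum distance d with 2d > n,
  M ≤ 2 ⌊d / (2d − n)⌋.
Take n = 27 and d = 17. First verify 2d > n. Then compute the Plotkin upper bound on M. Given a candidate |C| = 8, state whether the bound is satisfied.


Plotkin bound M ≤ 4; given |C| = 8 > bound (violated).

Check applicability: 2d = 34, n = 27.
2d − n = 7 > 0, so Plotkin applies.
Compute d/(2d−n) = 17/7 ≈ 2.4286.
⌊d/(2d−n)⌋ = 2.
Plotkin bound: M ≤ 2·2 = 4.
Given |C| = 8, check: VIOLATED.
This |C| is above the Plotkin bound, so no binary code with n = 27, d = 17 and 8 codewords exists.


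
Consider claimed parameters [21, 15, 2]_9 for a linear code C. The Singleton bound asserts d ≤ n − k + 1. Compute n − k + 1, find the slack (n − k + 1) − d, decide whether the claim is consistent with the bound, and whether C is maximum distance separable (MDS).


Singleton RHS = n − k + 1 = 7, slack = 5, bound satisfied, not MDS.

Singleton bound: d ≤ n − k + 1.
Here n = 21, k = 15, so n − k + 1 = 7.
Given d = 2, check d ≤ 7: YES.
Slack = (n − k + 1) − d = 5.
The code is NOT MDS (slack = 5 > 0).
Description: the claimed parameters are [21, 15, 2]_9; such a code would be non-MDS.


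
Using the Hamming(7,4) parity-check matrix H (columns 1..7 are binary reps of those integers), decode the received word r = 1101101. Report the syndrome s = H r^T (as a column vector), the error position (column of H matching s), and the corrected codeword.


s = (1, 0, 1)^T, error position = 5, corrected codeword c = 1101001

Compute s = H r^T mod 2 one row at a time:
  s_1 = 1 + 1 + 0 + 1 = 3 ≡ 1 (mod 2).
  s_2 = 1 + 0 + 0 + 1 = 2 ≡ 0 (mod 2).
  s_3 = 1 + 0 + 1 + 1 = 3 ≡ 1 (mod 2).
s = (1, 0, 1)^T — this equals column 5 of H (binary 101), so error is at position 5.
Correct: flip bit 5 of r = 1101101 to get c = 1101001.


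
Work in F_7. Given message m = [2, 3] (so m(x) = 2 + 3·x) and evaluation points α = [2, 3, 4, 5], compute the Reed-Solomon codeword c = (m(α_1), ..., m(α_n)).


c = [1, 4, 0, 3]

Message polynomial: m(x) = 2 + 3·x (mod 7).
For each evaluation point α_i, compute m(α_i) mod 7:
  α_1 = 2: Horner steps 3 → 1, so m(2) = 1.
  α_2 = 3: Horner steps 3 → 4, so m(3) = 4.
  α_3 = 4: Horner steps 3 → 0, so m(4) = 0.
  α_4 = 5: Horner steps 3 → 3, so m(5) = 3.
Codeword c = [1, 4, 0, 3] ∈ F_7^4.


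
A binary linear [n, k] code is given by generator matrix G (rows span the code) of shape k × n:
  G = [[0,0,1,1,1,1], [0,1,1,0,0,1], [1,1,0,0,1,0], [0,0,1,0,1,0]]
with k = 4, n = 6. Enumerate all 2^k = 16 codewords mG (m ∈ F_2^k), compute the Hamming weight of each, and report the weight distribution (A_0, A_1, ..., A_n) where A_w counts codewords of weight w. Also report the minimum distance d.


Weight distribution: A_0 = 1, A_2 = 4, A_3 = 6, A_4 = 3, A_5 = 2. Minimum distance d = 2.

Enumerate all 2^4 = 16 messages m ∈ F_2^4.
For each, compute codeword c = mG in F_2^6, then tally its weight.
  m = 0000 → c = 000000, weight = 0.
  m = 1000 → c = 001111, weight = 4.
  m = 0100 → c = 011001, weight = 3.
  m = 1100 → c = 010110, weight = 3.
  m = 0010 → c = 110010, weight = 3.
  m = 1010 → c = 111101, weight = 5.
  m = 0110 → c = 101011, weight = 4.
  m = 1110 → c = 100100, weight = 2.
  m = 0001 → c = 001010, weight = 2.
  m = 1001 → c = 000101, weight = 2.
  m = 0101 → c = 010011, weight = 3.
  m = 1101 → c = 011100, weight = 3.
  m = 0011 → c = 111000, weight = 3.
  m = 1011 → c = 110111, weight = 5.
  m = 0111 → c = 100001, weight = 2.
  m = 1111 → c = 101110, weight = 4.
Tally weights:
  weight 0: 1 codewords.
  weight 2: 4 codewords.
  weight 3: 6 codewords.
  weight 4: 3 codewords.
  weight 5: 2 codewords.
Minimum distance d = smallest w > 0 with A_w > 0 = 2.
Sanity: Σ A_w = 16 = 2^4 = 16 ✓.


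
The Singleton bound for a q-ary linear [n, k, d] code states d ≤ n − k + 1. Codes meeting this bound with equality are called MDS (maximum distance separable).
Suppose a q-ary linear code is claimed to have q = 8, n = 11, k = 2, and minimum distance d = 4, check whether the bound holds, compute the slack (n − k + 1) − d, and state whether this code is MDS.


Singleton RHS = n − k + 1 = 10, slack = 6, bound satisfied, not MDS.

Singleton bound: d ≤ n − k + 1.
Here n = 11, k = 2, so n − k + 1 = 10.
Given d = 4, check d ≤ 10: YES.
Slack = (n − k + 1) − d = 6.
The code is NOT MDS (slack = 6 > 0).
Description: the claimed parameters are [11, 2, 4]_8; such a code would be non-MDS.


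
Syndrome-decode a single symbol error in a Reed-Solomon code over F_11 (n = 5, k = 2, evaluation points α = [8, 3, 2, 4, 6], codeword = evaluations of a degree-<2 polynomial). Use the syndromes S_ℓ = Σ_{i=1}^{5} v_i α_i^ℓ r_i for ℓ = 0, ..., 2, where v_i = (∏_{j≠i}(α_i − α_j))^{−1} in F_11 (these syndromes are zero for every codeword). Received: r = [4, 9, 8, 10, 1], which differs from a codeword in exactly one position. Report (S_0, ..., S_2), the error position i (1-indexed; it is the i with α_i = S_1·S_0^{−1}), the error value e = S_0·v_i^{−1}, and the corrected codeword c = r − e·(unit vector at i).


S = (5, 7, 1), error at position 1, error magnitude e = 1, c = [3, 9, 8, 10, 1].

Step 1: column multipliers v_i = (∏_{j≠i}(α_i − α_j))^{−1} mod 11.
  i = 1 (α = 8): (8−3)(8−2)(8−4)(8−6) = 5·6·4·2 = 240 ≡ 9, so v_1 = 9^{−1} = 5 (mod 11).
  i = 2 (α = 3): (3−8)(3−2)(3−4)(3−6) = (−5)·1·(−1)·(−3) = −15 ≡ 7, so v_2 = 7^{−1} = 8 (mod 11).
  i = 3 (α = 2): (2−8)(2−3)(2−4)(2−6) = (−6)·(−1)·(−2)·(−4) = 48 ≡ 4, so v_3 = 4^{−1} = 3 (mod 11).
  i = 4 (α = 4): (4−8)(4−3)(4−2)(4−6) = (−4)·1·2·(−2) = 16 ≡ 5, so v_4 = 5^{−1} = 9 (mod 11).
  i = 5 (α = 6): (6−8)(6−3)(6−2)(6−4) = (−2)·3·4·2 = −48 ≡ 7, so v_5 = 7^{−1} = 8 (mod 11).
  v = [5, 8, 3, 9, 8].
Step 2: syndromes of r = [4, 9, 8, 10, 1] (all sums mod 11).
  S_0 = Σ v_i r_i = 5·4 + 8·9 + 3·8 + 9·10 + 8·1 = 214 ≡ 5.
  S_1 = Σ v_i α_i r_i = 5·8·4 + 8·3·9 + 3·2·8 + 9·4·10 + 8·6·1 = 832 ≡ 7.
  α_i^2 mod 11 = [9, 9, 4, 5, 3].
  S_2 = Σ v_i α_i^2 r_i = 5·9·4 + 8·9·9 + 3·4·8 + 9·5·10 + 8·3·1 = 1398 ≡ 1.
  S = (5, 7, 1) ≠ 0, so r is not a codeword (an error is present).
Step 3: locate the error. For a single error e at position i, S_ℓ = v_i·e·α_i^ℓ, so α_err = S_1/S_0.
  S_0^{−1} = 5^{−1} = 9 (mod 11), so α_err = 7·9 = 63 ≡ 8 = α_1. Error position i = 1.
  Consistency check: S_2/S_1 = 1·8 = 8 ≡ 8 = α_err ✓ (single-error assumption holds).
Step 4: error magnitude e = S_0/v_1 = S_0·∏_{j≠1}(α_1 − α_j) = 5·9 = 45 ≡ 1 (mod 11).
Step 5: correct position 1: c_1 = r_1 − e = 4 − 1 ≡ 3 (mod 11). Hence c = [3, 9, 8, 10, 1].
  Check: interpolating c through the α_i gives m(x) = 6 + 1·x (degree < 2) with m(α_i) = c_i for every i, so c is indeed a codeword.


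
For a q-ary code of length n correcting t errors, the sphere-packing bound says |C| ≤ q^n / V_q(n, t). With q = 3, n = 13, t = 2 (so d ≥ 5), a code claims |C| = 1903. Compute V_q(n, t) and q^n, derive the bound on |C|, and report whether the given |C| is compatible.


V_q(n, t) = 339, q^n = 1594323, Hamming bound = 4703, |C| = 1903 ≤ bound (satisfied).

Step 1: Compute V_q(n, t) = Σ_{j=0}^2 C(n, j) (q−1)^j.
  j = 0: C(13,0)·(2)^0 = 1·1 = 1.
  j = 1: C(13,1)·(2)^1 = 13·2 = 26.
  j = 2: C(13,2)·(2)^2 = 78·4 = 312.
  V_q(n, t) = 1 + 26 + 312 = 339.
Step 2: q^n = 3^13 = 1594323.
Step 3: Hamming bound ⌊q^n / V_q(n,t)⌋ = ⌊1594323/339⌋ = 4703.
Step 4: Compare |C| = 1903 to 4703: satisfied.
The claimed |C| lies below the Hamming bound.


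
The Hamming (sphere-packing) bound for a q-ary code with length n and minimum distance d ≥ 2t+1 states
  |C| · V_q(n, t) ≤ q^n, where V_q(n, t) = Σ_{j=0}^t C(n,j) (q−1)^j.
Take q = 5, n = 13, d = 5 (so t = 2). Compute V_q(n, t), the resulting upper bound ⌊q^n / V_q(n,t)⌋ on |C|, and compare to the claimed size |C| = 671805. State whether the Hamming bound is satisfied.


V_q(n, t) = 1301, q^n = 1220703125, Hamming bound = 938280, |C| = 671805 ≤ bound (satisfied).

Step 1: Compute V_q(n, t) = Σ_{j=0}^2 C(n, j) (q−1)^j.
  j = 0: C(13,0)·(4)^0 = 1·1 = 1.
  j = 1: C(13,1)·(4)^1 = 13·4 = 52.
  j = 2: C(13,2)·(4)^2 = 78·16 = 1248.
  V_q(n, t) = 1 + 52 + 1248 = 1301.
Step 2: q^n = 5^13 = 1220703125.
Step 3: Hamming bound ⌊q^n / V_q(n,t)⌋ = ⌊1220703125/1301⌋ = 938280.
Step 4: Compare |C| = 671805 to 938280: satisfied.
The claimed |C| lies below the Hamming bound.


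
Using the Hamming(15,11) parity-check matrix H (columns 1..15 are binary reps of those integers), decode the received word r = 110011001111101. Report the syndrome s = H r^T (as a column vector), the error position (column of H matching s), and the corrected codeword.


s = (0, 1, 1, 0)^T, error position = 6, corrected codeword c = 110010001111101

Compute s = H r^T mod 2 one row at a time:
  s_1 = 0 + 1 + 1 + 1 + 1 + 1 + 0 + 1 = 6 ≡ 0 (mod 2).
  s_2 = 0 + 1 + 1 + 0 + 1 + 1 + 0 + 1 = 5 ≡ 1 (mod 2).
  s_3 = 1 + 0 + 1 + 0 + 1 + 1 + 0 + 1 = 5 ≡ 1 (mod 2).
  s_4 = 1 + 0 + 1 + 0 + 1 + 1 + 1 + 1 = 6 ≡ 0 (mod 2).
s = (0, 1, 1, 0)^T — this equals column 6 of H (binary 0110), so error is at position 6.
Correct: flip bit 6 of r = 110011001111101 to get c = 110010001111101.


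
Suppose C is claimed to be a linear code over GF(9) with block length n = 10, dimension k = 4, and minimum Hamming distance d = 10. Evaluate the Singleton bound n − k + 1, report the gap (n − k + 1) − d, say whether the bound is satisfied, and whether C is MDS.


Singleton RHS = n − k + 1 = 7, slack = -3, bound violated (no such code; not MDS).

Singleton bound: d ≤ n − k + 1.
Here n = 10, k = 4, so n − k + 1 = 7.
Given d = 10, check d ≤ 7: NO.
Slack = (n − k + 1) − d = -3.
The slack is negative: d = 10 exceeds n − k + 1 = 7 by 3, so the Singleton bound is violated and no linear [10, 4, 10]_9 code can exist. In particular it is not MDS (MDS requires d = n − k + 1 exactly).
Description: the claimed parameters are [10, 4, 10]_9; such a code would be impossible (violates the Singleton bound).


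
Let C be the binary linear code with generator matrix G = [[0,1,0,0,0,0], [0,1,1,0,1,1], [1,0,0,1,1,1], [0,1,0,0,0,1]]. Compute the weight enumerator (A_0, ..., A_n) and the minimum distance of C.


Weight distribution: A_0 = 1, A_1 = 2, A_2 = 2, A_3 = 4, A_4 = 5, A_5 = 2. Minimum distance d = 1.

Enumerate all 2^4 = 16 messages m ∈ F_2^4.
For each, compute codeword c = mG in F_2^6, then tally its weight.
  m = 0000 → c = 000000, weight = 0.
  m = 1000 → c = 010000, weight = 1.
  m = 0100 → c = 011011, weight = 4.
  m = 1100 → c = 001011, weight = 3.
  m = 0010 → c = 100111, weight = 4.
  m = 1010 → c = 110111, weight = 5.
  m = 0110 → c = 111100, weight = 4.
  m = 1110 → c = 101100, weight = 3.
  m = 0001 → c = 010001, weight = 2.
  m = 1001 → c = 000001, weight = 1.
  m = 0101 → c = 001010, weight = 2.
  m = 1101 → c = 011010, weight = 3.
  m = 0011 → c = 110110, weight = 4.
  m = 1011 → c = 100110, weight = 3.
  m = 0111 → c = 101101, weight = 4.
  m = 1111 → c = 111101, weight = 5.
Tally weights:
  weight 0: 1 codewords.
  weight 1: 2 codewords.
  weight 2: 2 codewords.
  weight 3: 4 codewords.
  weight 4: 5 codewords.
  weight 5: 2 codewords.
Minimum distance d = smallest w > 0 with A_w > 0 = 1.
Sanity: Σ A_w = 16 = 2^4 = 16 ✓.


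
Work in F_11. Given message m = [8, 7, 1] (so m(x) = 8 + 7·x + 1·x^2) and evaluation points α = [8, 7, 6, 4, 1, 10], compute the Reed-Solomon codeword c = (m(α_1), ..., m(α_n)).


c = [7, 7, 9, 8, 5, 2]

Message polynomial: m(x) = 8 + 7·x + 1·x^2 (mod 11).
For each evaluation point α_i, compute m(α_i) mod 11:
  α_1 = 8: Horner steps 1 → 4 → 7, so m(8) = 7.
  α_2 = 7: Horner steps 1 → 3 → 7, so m(7) = 7.
  α_3 = 6: Horner steps 1 → 2 → 9, so m(6) = 9.
  α_4 = 4: Horner steps 1 → 0 → 8, so m(4) = 8.
  α_5 = 1: Horner steps 1 → 8 → 5, so m(1) = 5.
  α_6 = 10: Horner steps 1 → 6 → 2, so m(10) = 2.
Codeword c = [7, 7, 9, 8, 5, 2] ∈ F_11^6.


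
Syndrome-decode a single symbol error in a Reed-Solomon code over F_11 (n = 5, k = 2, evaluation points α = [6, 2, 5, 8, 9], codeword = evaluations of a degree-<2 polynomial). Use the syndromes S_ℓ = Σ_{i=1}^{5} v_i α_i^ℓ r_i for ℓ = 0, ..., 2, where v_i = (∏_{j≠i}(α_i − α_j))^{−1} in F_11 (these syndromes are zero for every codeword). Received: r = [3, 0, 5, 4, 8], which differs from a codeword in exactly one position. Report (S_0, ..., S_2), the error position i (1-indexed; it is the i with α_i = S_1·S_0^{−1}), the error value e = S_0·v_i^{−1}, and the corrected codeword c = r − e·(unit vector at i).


S = (2, 5, 7), error at position 4, error magnitude e = 5, c = [3, 0, 5, 10, 8].

Step 1: column multipliers v_i = (∏_{j≠i}(α_i − α_j))^{−1} mod 11.
  i = 1 (α = 6): (6−2)(6−5)(6−8)(6−9) = 4·1·(−2)·(−3) = 24 ≡ 2, so v_1 = 2^{−1} = 6 (mod 11).
  i = 2 (α = 2): (2−6)(2−5)(2−8)(2−9) = (−4)·(−3)·(−6)·(−7) = 504 ≡ 9, so v_2 = 9^{−1} = 5 (mod 11).
  i = 3 (α = 5): (5−6)(5−2)(5−8)(5−9) = (−1)·3·(−3)·(−4) = −36 ≡ 8, so v_3 = 8^{−1} = 7 (mod 11).
  i = 4 (α = 8): (8−6)(8−2)(8−5)(8−9) = 2·6·3·(−1) = −36 ≡ 8, so v_4 = 8^{−1} = 7 (mod 11).
  i = 5 (α = 9): (9−6)(9−2)(9−5)(9−8) = 3·7·4·1 = 84 ≡ 7, so v_5 = 7^{−1} = 8 (mod 11).
  v = [6, 5, 7, 7, 8].
Step 2: syndromes of r = [3, 0, 5, 4, 8] (all sums mod 11).
  S_0 = Σ v_i r_i = 6·3 + 5·0 + 7·5 + 7·4 + 8·8 = 145 ≡ 2.
  S_1 = Σ v_i α_i r_i = 6·6·3 + 5·2·0 + 7·5·5 + 7·8·4 + 8·9·8 = 1083 ≡ 5.
  α_i^2 mod 11 = [3, 4, 3, 9, 4].
  S_2 = Σ v_i α_i^2 r_i = 6·3·3 + 5·4·0 + 7·3·5 + 7·9·4 + 8·4·8 = 667 ≡ 7.
  S = (2, 5, 7) ≠ 0, so r is not a codeword (an error is present).
Step 3: locate the error. For a single error e at position i, S_ℓ = v_i·e·α_i^ℓ, so α_err = S_1/S_0.
  S_0^{−1} = 2^{−1} = 6 (mod 11), so α_err = 5·6 = 30 ≡ 8 = α_4. Error position i = 4.
  Consistency check: S_2/S_1 = 7·9 = 63 ≡ 8 = α_err ✓ (single-error assumption holds).
Step 4: error magnitude e = S_0/v_4 = S_0·∏_{j≠4}(α_4 − α_j) = 2·8 = 16 ≡ 5 (mod 11).
Step 5: correct position 4: c_4 = r_4 − e = 4 − 5 ≡ 10 (mod 11). Hence c = [3, 0, 5, 10, 8].
  Check: interpolating c through the α_i gives m(x) = 4 + 9·x (degree < 2) with m(α_i) = c_i for every i, so c is indeed a codeword.
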